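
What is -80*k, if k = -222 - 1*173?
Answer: 31600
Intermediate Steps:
k = -395 (k = -222 - 173 = -395)
-80*k = -80*(-395) = 31600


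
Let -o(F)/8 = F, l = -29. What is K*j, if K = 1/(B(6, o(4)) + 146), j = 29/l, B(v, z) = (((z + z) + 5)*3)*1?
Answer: 1/31 ≈ 0.032258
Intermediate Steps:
o(F) = -8*F
B(v, z) = 15 + 6*z (B(v, z) = ((2*z + 5)*3)*1 = ((5 + 2*z)*3)*1 = (15 + 6*z)*1 = 15 + 6*z)
j = -1 (j = 29/(-29) = 29*(-1/29) = -1)
K = -1/31 (K = 1/((15 + 6*(-8*4)) + 146) = 1/((15 + 6*(-32)) + 146) = 1/((15 - 192) + 146) = 1/(-177 + 146) = 1/(-31) = -1/31 ≈ -0.032258)
K*j = -1/31*(-1) = 1/31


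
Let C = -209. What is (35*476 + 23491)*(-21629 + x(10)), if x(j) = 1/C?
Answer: -181501069762/209 ≈ -8.6843e+8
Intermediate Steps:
x(j) = -1/209 (x(j) = 1/(-209) = -1/209)
(35*476 + 23491)*(-21629 + x(10)) = (35*476 + 23491)*(-21629 - 1/209) = (16660 + 23491)*(-4520462/209) = 40151*(-4520462/209) = -181501069762/209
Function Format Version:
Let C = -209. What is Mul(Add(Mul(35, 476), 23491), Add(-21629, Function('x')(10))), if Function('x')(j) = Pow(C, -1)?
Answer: Rational(-181501069762, 209) ≈ -8.6843e+8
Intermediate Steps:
Function('x')(j) = Rational(-1, 209) (Function('x')(j) = Pow(-209, -1) = Rational(-1, 209))
Mul(Add(Mul(35, 476), 23491), Add(-21629, Function('x')(10))) = Mul(Add(Mul(35, 476), 23491), Add(-21629, Rational(-1, 209))) = Mul(Add(16660, 23491), Rational(-4520462, 209)) = Mul(40151, Rational(-4520462, 209)) = Rational(-181501069762, 209)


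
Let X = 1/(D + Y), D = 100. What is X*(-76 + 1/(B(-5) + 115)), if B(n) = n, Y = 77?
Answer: -8359/19470 ≈ -0.42933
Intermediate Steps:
X = 1/177 (X = 1/(100 + 77) = 1/177 ≈ 0.0056497)
X*(-76 + 1/(B(-5) + 115)) = (-76 + 1/(-5 + 115))/177 = (-76 + 1/110)/177 = (1/177)*(-8359/110) = -8359/19470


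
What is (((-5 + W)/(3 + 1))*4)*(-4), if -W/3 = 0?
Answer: 20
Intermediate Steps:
W = 0 (W = -3*0 = 0)
(((-5 + W)/(3 + 1))*4)*(-4) = (((-5 + 0)/(3 + 1))*4)*(-4) = (-5/4*4)*(-4) = (-5*1/4*4)*(-4) = -5/4*4*(-4) = -5*(-4) = 20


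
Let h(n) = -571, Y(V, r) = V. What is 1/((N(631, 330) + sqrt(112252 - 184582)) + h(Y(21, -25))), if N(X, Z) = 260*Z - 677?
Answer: 14092/1191518839 - I*sqrt(72330)/7149113034 ≈ 1.1827e-5 - 3.7619e-8*I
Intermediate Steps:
N(X, Z) = -677 + 260*Z
1/((N(631, 330) + sqrt(112252 - 184582)) + h(Y(21, -25))) = 1/(((-677 + 260*330) + sqrt(112252 - 184582)) - 571) = 1/(((-677 + 85800) + sqrt(-72330)) - 571) = 1/((85123 + I*sqrt(72330)) - 571) = 1/(84552 + I*sqrt(72330))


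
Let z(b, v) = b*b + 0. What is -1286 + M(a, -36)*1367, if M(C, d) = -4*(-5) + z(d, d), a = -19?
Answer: 1797686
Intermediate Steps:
z(b, v) = b² (z(b, v) = b² + 0 = b²)
M(C, d) = 20 + d² (M(C, d) = -4*(-5) + d² = 20 + d²)
-1286 + M(a, -36)*1367 = -1286 + (20 + (-36)²)*1367 = -1286 + (20 + 1296)*1367 = -1286 + 1316*1367 = -1286 + 1798972 = 1797686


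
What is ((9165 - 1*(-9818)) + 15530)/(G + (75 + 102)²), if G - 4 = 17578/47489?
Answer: 1638987857/1487990415 ≈ 1.1015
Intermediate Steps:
G = 207534/47489 (G = 4 + 17578/47489 = 207534/47489 ≈ 4.3701)
((9165 - 1*(-9818)) + 15530)/(G + (75 + 102)²) = ((9165 - 1*(-9818)) + 15530)/(207534/47489 + (75 + 102)²) = ((9165 + 9818) + 15530)/(207534/47489 + 177²) = (18983 + 15530)/(207534/47489 + 31329) = 34513/(1487990415/47489) = 34513*(47489/1487990415) = 1638987857/1487990415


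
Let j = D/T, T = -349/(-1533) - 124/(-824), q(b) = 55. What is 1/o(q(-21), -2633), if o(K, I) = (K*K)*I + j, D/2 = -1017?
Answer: -119417/951777840157 ≈ -1.2547e-7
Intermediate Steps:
D = -2034 (D = 2*(-1017) = -2034)
T = 119417/315798 (T = -349*(-1/1533) - 124*(-1/824) = 349/1533 + 31/206 = 119417/315798 ≈ 0.37814)
j = -642333132/119417 (j = -2034/119417/315798 = -2034*315798/119417 = -642333132/119417 ≈ -5378.9)
o(K, I) = -642333132/119417 + I*K² (o(K, I) = (K*K)*I - 642333132/119417 = K²*I - 642333132/119417 = I*K² - 642333132/119417 = -642333132/119417 + I*K²)
1/o(q(-21), -2633) = 1/(-642333132/119417 - 2633*55²) = 1/(-642333132/119417 - 2633*3025) = 1/(-642333132/119417 - 7964825) = 1/(-951777840157/119417) = -119417/951777840157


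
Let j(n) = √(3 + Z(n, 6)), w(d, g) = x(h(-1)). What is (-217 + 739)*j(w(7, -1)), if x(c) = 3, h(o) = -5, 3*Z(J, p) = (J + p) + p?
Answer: 1044*√2 ≈ 1476.4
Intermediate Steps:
Z(J, p) = J/3 + 2*p/3 (Z(J, p) = ((J + p) + p)/3 = (J + 2*p)/3 = J/3 + 2*p/3)
w(d, g) = 3
j(n) = √(7 + n/3) (j(n) = √(3 + (n/3 + (⅔)*6)) = √(3 + (n/3 + 4)) = √(3 + (4 + n/3)) = √(7 + n/3))
(-217 + 739)*j(w(7, -1)) = (-217 + 739)*(√(63 + 3*3)/3) = 522*(√(63 + 9)/3) = 522*(√72/3) = 522*((6*√2)/3) = 522*(2*√2) = 1044*√2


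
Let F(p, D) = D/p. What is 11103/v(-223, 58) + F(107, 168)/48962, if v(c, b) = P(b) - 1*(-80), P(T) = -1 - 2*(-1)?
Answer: 9694649635/70725609 ≈ 137.07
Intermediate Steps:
P(T) = 1 (P(T) = -1 + 2 = 1)
v(c, b) = 81 (v(c, b) = 1 - 1*(-80) = 1 + 80 = 81)
11103/v(-223, 58) + F(107, 168)/48962 = 11103/81 + (168/107)/48962 = 11103*(1/81) + (168*(1/107))*(1/48962) = 3701/27 + (168/107)*(1/48962) = 3701/27 + 84/2619467 = 9694649635/70725609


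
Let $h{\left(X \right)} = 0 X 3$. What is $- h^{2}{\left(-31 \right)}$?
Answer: $0$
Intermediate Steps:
$h{\left(X \right)} = 0$ ($h{\left(X \right)} = 0 \cdot 3 = 0$)
$- h^{2}{\left(-31 \right)} = - 0^{2} = \left(-1\right) 0 = 0$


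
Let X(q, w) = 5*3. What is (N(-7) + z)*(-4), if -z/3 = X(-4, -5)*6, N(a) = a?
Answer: 1108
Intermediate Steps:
X(q, w) = 15
z = -270 (z = -45*6 = -3*90 = -270)
(N(-7) + z)*(-4) = (-7 - 270)*(-4) = -277*(-4) = 1108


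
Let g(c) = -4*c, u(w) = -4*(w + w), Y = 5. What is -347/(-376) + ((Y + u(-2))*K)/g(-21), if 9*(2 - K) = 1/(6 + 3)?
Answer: 43241/30456 ≈ 1.4198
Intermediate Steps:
u(w) = -8*w
K = 161/81 (K = 2 - 1/(9*(6 + 3)) = 2 - ⅑/9 = 2 - ⅑*⅑ = 2 - 1/81 = 161/81 ≈ 1.9877)
-347/(-376) + ((Y + u(-2))*K)/g(-21) = -347/(-376) + ((5 - 8*(-2))*(161/81))/((-4*(-21))) = -347*(-1/376) + ((5 + 16)*(161/81))/84 = 347/376 + (21*(161/81))*(1/84) = 347/376 + (1127/27)*(1/84) = 347/376 + 161/324 = 43241/30456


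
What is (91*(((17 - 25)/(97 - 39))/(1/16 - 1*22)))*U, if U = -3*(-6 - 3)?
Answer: 448/29 ≈ 15.448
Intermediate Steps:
U = 27 (U = -3*(-9) = 27)
(91*(((17 - 25)/(97 - 39))/(1/16 - 1*22)))*U = (91*(((17 - 25)/(97 - 39))/(1/16 - 1*22)))*27 = (91*((-8/58)/(1/16 - 22)))*27 = (91*((-8*1/58)/(-351/16)))*27 = (91*(-4/29*(-16/351)))*27 = (91*(64/10179))*27 = (448/783)*27 = 448/29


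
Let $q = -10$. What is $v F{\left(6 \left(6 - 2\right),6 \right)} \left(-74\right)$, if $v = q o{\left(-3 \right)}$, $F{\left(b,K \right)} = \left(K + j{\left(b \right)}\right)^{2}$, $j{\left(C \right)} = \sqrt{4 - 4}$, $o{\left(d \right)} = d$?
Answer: $-79920$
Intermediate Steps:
$j{\left(C \right)} = 0$ ($j{\left(C \right)} = \sqrt{0} = 0$)
$F{\left(b,K \right)} = K^{2}$ ($F{\left(b,K \right)} = \left(K + 0\right)^{2} = K^{2}$)
$v = 30$ ($v = \left(-10\right) \left(-3\right) = 30$)
$v F{\left(6 \left(6 - 2\right),6 \right)} \left(-74\right) = 30 \cdot 6^{2} \left(-74\right) = 30 \cdot 36 \left(-74\right) = 1080 \left(-74\right) = -79920$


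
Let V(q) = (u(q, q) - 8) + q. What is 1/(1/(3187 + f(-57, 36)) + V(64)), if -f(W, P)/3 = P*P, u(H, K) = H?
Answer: 701/84119 ≈ 0.0083334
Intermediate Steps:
V(q) = -8 + 2*q (V(q) = (q - 8) + q = (-8 + q) + q = -8 + 2*q)
f(W, P) = -3*P**2 (f(W, P) = -3*P*P = -3*P**2)
1/(1/(3187 + f(-57, 36)) + V(64)) = 1/(1/(3187 - 3*36**2) + (-8 + 2*64)) = 1/(1/(3187 - 3*1296) + (-8 + 128)) = 1/(1/(3187 - 3888) + 120) = 1/(1/(-701) + 120) = 1/(-1/701 + 120) = 1/(84119/701) = 701/84119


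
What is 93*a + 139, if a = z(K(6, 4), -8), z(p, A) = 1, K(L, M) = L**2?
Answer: 232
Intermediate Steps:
a = 1
93*a + 139 = 93*1 + 139 = 93 + 139 = 232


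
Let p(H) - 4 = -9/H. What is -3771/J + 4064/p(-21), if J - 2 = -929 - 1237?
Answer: 61678373/67084 ≈ 919.42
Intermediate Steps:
J = -2164 (J = 2 + (-929 - 1237) = 2 - 2166 = -2164)
p(H) = 4 - 9/H
-3771/J + 4064/p(-21) = -3771/(-2164) + 4064/(4 - 9/(-21)) = -3771*(-1/2164) + 4064/(4 - 9*(-1/21)) = 3771/2164 + 4064/(4 + 3/7) = 3771/2164 + 4064/(31/7) = 3771/2164 + 4064*(7/31) = 3771/2164 + 28448/31 = 61678373/67084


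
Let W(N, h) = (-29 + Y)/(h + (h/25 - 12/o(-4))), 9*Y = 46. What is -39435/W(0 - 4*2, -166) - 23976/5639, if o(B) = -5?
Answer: -1703588245272/6061925 ≈ -2.8103e+5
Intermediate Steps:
Y = 46/9 (Y = (⅑)*46 = 46/9 ≈ 5.1111)
W(N, h) = -215/(9*(12/5 + 26*h/25)) (W(N, h) = (-29 + 46/9)/(h + (h/25 - 12/(-5))) = -215/(9*(h + (h*(1/25) - 12*(-⅕)))) = -215/(9*(h + (h/25 + 12/5))) = -215/(9*(h + (12/5 + h/25))) = -215/(9*(12/5 + 26*h/25)))
-39435/W(0 - 4*2, -166) - 23976/5639 = -39435/(5375/(18*(-30 - 13*(-166)))) - 23976/5639 = -39435/(5375/(18*(-30 + 2158))) - 23976*1/5639 = -39435/((5375/18)/2128) - 23976/5639 = -39435/((5375/18)*(1/2128)) - 23976/5639 = -39435/5375/38304 - 23976/5639 = -39435*38304/5375 - 23976/5639 = -302103648/1075 - 23976/5639 = -1703588245272/6061925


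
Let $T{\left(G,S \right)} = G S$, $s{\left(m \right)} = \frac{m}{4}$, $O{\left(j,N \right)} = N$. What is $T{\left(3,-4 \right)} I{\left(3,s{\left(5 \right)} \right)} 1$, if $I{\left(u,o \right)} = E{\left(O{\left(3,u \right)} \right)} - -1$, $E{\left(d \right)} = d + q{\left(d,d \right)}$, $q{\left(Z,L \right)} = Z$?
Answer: $-84$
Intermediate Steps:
$E{\left(d \right)} = 2 d$ ($E{\left(d \right)} = d + d = 2 d$)
$s{\left(m \right)} = \frac{m}{4}$ ($s{\left(m \right)} = m \frac{1}{4} = \frac{m}{4}$)
$I{\left(u,o \right)} = 1 + 2 u$ ($I{\left(u,o \right)} = 2 u - -1 = 2 u + 1 = 1 + 2 u$)
$T{\left(3,-4 \right)} I{\left(3,s{\left(5 \right)} \right)} 1 = 3 \left(-4\right) \left(1 + 2 \cdot 3\right) 1 = - 12 \left(1 + 6\right) 1 = \left(-12\right) 7 \cdot 1 = \left(-84\right) 1 = -84$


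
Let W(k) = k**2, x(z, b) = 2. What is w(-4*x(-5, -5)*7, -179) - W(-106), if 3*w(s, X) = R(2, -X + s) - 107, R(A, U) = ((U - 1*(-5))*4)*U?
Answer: 29161/3 ≈ 9720.3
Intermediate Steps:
R(A, U) = U*(20 + 4*U) (R(A, U) = ((U + 5)*4)*U = ((5 + U)*4)*U = (20 + 4*U)*U = U*(20 + 4*U))
w(s, X) = -107/3 + 4*(s - X)*(5 + s - X)/3 (w(s, X) = (4*(-X + s)*(5 + (-X + s)) - 107)/3 = (4*(s - X)*(5 + (s - X)) - 107)/3 = (4*(s - X)*(5 + s - X) - 107)/3 = (-107 + 4*(s - X)*(5 + s - X))/3 = -107/3 + 4*(s - X)*(5 + s - X)/3)
w(-4*x(-5, -5)*7, -179) - W(-106) = (-107/3 - 4*(-179 - (-4*2)*7)*(5 - 4*2*7 - 1*(-179))/3) - 1*(-106)**2 = (-107/3 - 4*(-179 - (-8)*7)*(5 - 8*7 + 179)/3) - 1*11236 = (-107/3 - 4*(-179 - 1*(-56))*(5 - 56 + 179)/3) - 11236 = (-107/3 - 4/3*(-179 + 56)*128) - 11236 = (-107/3 - 4/3*(-123)*128) - 11236 = (-107/3 + 20992) - 11236 = 62869/3 - 11236 = 29161/3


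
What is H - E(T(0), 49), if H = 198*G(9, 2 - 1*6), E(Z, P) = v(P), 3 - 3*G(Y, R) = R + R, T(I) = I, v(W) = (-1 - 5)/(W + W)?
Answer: 35577/49 ≈ 726.06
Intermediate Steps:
v(W) = -3/W (v(W) = -6*1/(2*W) = -3/W)
G(Y, R) = 1 - 2*R/3 (G(Y, R) = 1 - (R + R)/3 = 1 - 2*R/3)
E(Z, P) = -3/P
H = 726 (H = 198*(1 - 2*(2 - 1*6)/3) = 198*(1 - 2*(2 - 6)/3) = 198*(1 - 2/3*(-4)) = 198*(1 + 8/3) = 198*(11/3) = 726)
H - E(T(0), 49) = 726 - (-3)/49 = 726 - 1*(-3/49) = 726 + 3/49 = 35577/49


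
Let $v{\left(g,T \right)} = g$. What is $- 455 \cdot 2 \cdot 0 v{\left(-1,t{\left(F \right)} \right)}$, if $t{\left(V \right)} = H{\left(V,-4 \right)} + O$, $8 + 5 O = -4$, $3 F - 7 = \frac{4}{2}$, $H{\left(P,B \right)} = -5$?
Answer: $0$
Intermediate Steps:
$F = 3$ ($F = \frac{7}{3} + \frac{4 \cdot \frac{1}{2}}{3} = \frac{7}{3} + \frac{1}{3} \cdot 2 = \frac{7}{3} + \frac{2}{3} = 3$)
$O = - \frac{12}{5}$ ($O = - \frac{8}{5} + \frac{1}{5} \left(-4\right) = - \frac{8}{5} - \frac{4}{5} = - \frac{12}{5} \approx -2.4$)
$t{\left(V \right)} = - \frac{37}{5}$ ($t{\left(V \right)} = -5 - \frac{12}{5} = - \frac{37}{5}$)
$- 455 \cdot 2 \cdot 0 v{\left(-1,t{\left(F \right)} \right)} = - 455 \cdot 2 \cdot 0 \left(-1\right) = - 455 \cdot 0 \left(-1\right) = \left(-455\right) 0 = 0$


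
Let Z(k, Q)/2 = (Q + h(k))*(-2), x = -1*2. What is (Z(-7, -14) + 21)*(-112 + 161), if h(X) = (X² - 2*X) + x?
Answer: -8183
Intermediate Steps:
x = -2
h(X) = -2 + X² - 2*X (h(X) = (X² - 2*X) - 2 = -2 + X² - 2*X)
Z(k, Q) = 8 - 4*Q - 4*k² + 8*k (Z(k, Q) = 2*((Q + (-2 + k² - 2*k))*(-2)) = 2*((-2 + Q + k² - 2*k)*(-2)) = 2*(4 - 2*Q - 2*k² + 4*k) = 8 - 4*Q - 4*k² + 8*k)
(Z(-7, -14) + 21)*(-112 + 161) = ((8 - 4*(-14) - 4*(-7)² + 8*(-7)) + 21)*(-112 + 161) = ((8 + 56 - 4*49 - 56) + 21)*49 = ((8 + 56 - 196 - 56) + 21)*49 = (-188 + 21)*49 = -167*49 = -8183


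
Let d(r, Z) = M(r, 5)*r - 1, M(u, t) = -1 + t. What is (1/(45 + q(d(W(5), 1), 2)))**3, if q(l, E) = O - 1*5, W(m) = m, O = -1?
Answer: 1/59319 ≈ 1.6858e-5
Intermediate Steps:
d(r, Z) = -1 + 4*r (d(r, Z) = (-1 + 5)*r - 1 = 4*r - 1 = -1 + 4*r)
q(l, E) = -6 (q(l, E) = -1 - 1*5 = -1 - 5 = -6)
(1/(45 + q(d(W(5), 1), 2)))**3 = (1/(45 - 6))**3 = (1/39)**3 = 1/59319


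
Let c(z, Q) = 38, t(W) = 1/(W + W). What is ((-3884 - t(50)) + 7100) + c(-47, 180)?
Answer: 325399/100 ≈ 3254.0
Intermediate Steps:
t(W) = 1/(2*W)
((-3884 - t(50)) + 7100) + c(-47, 180) = ((-3884 - 1/(2*50)) + 7100) + 38 = ((-3884 - 1*1/100) + 7100) + 38 = ((-3884 - 1/100) + 7100) + 38 = (-388401/100 + 7100) + 38 = 321599/100 + 38 = 325399/100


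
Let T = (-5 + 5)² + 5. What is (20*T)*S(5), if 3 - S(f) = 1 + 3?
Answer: -100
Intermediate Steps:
S(f) = -1 (S(f) = 3 - (1 + 3) = 3 - 1*4 = 3 - 4 = -1)
T = 5 (T = 0² + 5 = 0 + 5 = 5)
(20*T)*S(5) = (20*5)*(-1) = 100*(-1) = -100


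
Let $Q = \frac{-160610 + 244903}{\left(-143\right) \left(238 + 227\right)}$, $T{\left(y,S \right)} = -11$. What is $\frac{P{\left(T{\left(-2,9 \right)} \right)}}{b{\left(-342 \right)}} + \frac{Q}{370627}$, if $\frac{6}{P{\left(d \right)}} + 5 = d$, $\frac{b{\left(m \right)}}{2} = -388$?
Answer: $\frac{6673748741}{13908652854720} \approx 0.00047983$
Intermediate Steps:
$b{\left(m \right)} = -776$ ($b{\left(m \right)} = 2 \left(-388\right) = -776$)
$P{\left(d \right)} = \frac{6}{-5 + d}$
$Q = - \frac{7663}{6045}$ ($Q = \frac{84293}{\left(-143\right) 465} = \frac{84293}{-66495} = 84293 \left(- \frac{1}{66495}\right) = - \frac{7663}{6045} \approx -1.2677$)
$\frac{P{\left(T{\left(-2,9 \right)} \right)}}{b{\left(-342 \right)}} + \frac{Q}{370627} = \frac{6 \frac{1}{-5 - 11}}{-776} - \frac{7663}{6045 \cdot 370627} = \frac{6}{-16} \left(- \frac{1}{776}\right) - \frac{7663}{2240440215} = 6 \left(- \frac{1}{16}\right) \left(- \frac{1}{776}\right) - \frac{7663}{2240440215} = \left(- \frac{3}{8}\right) \left(- \frac{1}{776}\right) - \frac{7663}{2240440215} = \frac{3}{6208} - \frac{7663}{2240440215} = \frac{6673748741}{13908652854720}$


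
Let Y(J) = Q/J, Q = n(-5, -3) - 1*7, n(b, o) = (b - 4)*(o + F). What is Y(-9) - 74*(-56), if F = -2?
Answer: 37258/9 ≈ 4139.8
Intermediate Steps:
n(b, o) = (-4 + b)*(-2 + o) (n(b, o) = (b - 4)*(o - 2) = (-4 + b)*(-2 + o))
Q = 38 (Q = (8 - 4*(-3) - 2*(-5) - 5*(-3)) - 1*7 = (8 + 12 + 10 + 15) - 7 = 45 - 7 = 38)
Y(J) = 38/J
Y(-9) - 74*(-56) = 38/(-9) - 74*(-56) = 38*(-1/9) + 4144 = -38/9 + 4144 = 37258/9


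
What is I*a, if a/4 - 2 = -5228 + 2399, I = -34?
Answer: 384472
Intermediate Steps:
a = -11308 (a = 8 + 4*(-5228 + 2399) = 8 + 4*(-2829) = 8 - 11316 = -11308)
I*a = -34*(-11308) = 384472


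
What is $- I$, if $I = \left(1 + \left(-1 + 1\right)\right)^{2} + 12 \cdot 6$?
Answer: $-73$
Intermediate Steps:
$I = 73$ ($I = \left(1 + 0\right)^{2} + 72 = 1^{2} + 72 = 1 + 72 = 73$)
$- I = \left(-1\right) 73 = -73$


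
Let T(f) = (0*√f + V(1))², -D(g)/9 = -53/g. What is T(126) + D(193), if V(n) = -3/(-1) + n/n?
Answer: 3565/193 ≈ 18.471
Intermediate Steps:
D(g) = 477/g (D(g) = -(-477)/g = 477/g)
V(n) = 4 (V(n) = -3*(-1) + 1 = 3 + 1 = 4)
T(f) = 16 (T(f) = (0*√f + 4)² = (0 + 4)² = 4² = 16)
T(126) + D(193) = 16 + 477/193 = 3565/193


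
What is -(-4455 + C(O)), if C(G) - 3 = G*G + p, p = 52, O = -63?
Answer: 431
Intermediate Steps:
C(G) = 55 + G² (C(G) = 3 + (G*G + 52) = 3 + (G² + 52) = 3 + (52 + G²) = 55 + G²)
-(-4455 + C(O)) = -(-4455 + (55 + (-63)²)) = -(-4455 + (55 + 3969)) = -(-4455 + 4024) = -1*(-431) = 431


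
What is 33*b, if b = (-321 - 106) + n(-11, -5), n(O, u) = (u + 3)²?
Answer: -13959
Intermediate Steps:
n(O, u) = (3 + u)²
b = -423 (b = (-321 - 106) + (3 - 5)² = -427 + (-2)² = -427 + 4 = -423)
33*b = 33*(-423) = -13959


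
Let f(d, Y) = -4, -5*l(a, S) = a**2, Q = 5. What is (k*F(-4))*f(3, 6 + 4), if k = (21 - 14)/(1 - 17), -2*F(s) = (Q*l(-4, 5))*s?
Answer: -56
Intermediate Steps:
l(a, S) = -a**2/5
F(s) = 8*s (F(s) = -5*(-1/5*(-4)**2)*s/2 = -5*(-1/5*16)*s/2 = -5*(-16/5)*s/2 = -(-8)*s = 8*s)
k = -7/16 (k = 7/(-16) = 7*(-1/16) = -7/16 ≈ -0.43750)
(k*F(-4))*f(3, 6 + 4) = -7*(-4)/2*(-4) = -7/16*(-32)*(-4) = 14*(-4) = -56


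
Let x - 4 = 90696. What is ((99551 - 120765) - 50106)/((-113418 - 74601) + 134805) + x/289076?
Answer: 3180426265/1922861283 ≈ 1.6540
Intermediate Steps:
x = 90700 (x = 4 + 90696 = 90700)
((99551 - 120765) - 50106)/((-113418 - 74601) + 134805) + x/289076 = ((99551 - 120765) - 50106)/((-113418 - 74601) + 134805) + 90700/289076 = (-21214 - 50106)/(-188019 + 134805) + 90700*(1/289076) = -71320/(-53214) + 22675/72269 = -71320*(-1/53214) + 22675/72269 = 35660/26607 + 22675/72269 = 3180426265/1922861283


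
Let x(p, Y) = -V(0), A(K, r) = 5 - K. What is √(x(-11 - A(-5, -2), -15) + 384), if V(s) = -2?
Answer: √386 ≈ 19.647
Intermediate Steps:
x(p, Y) = 2 (x(p, Y) = -1*(-2) = 2)
√(x(-11 - A(-5, -2), -15) + 384) = √(2 + 384) = √386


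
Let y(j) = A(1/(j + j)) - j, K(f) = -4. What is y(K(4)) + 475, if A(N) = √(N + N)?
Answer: 479 + I/2 ≈ 479.0 + 0.5*I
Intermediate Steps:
A(N) = √2*√N (A(N) = √(2*N) = √2*√N)
y(j) = √(1/j) - j (y(j) = √2*√(1/(j + j)) - j = √2*√(1/(2*j)) - j = √2*(√2*√(1/j)/2) - j = √(1/j) - j)
y(K(4)) + 475 = (√(1/(-4)) - 1*(-4)) + 475 = (√(-¼) + 4) + 475 = (I/2 + 4) + 475 = (4 + I/2) + 475 = 479 + I/2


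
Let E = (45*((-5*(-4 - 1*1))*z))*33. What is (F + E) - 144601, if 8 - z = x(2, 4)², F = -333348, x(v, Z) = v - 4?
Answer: -329449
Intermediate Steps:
x(v, Z) = -4 + v
z = 4 (z = 8 - (-4 + 2)² = 8 - 1*(-2)² = 8 - 1*4 = 8 - 4 = 4)
E = 148500 (E = (45*(-5*(-4 - 1*1)*4))*33 = (45*(-5*(-4 - 1)*4))*33 = (45*(-5*(-5)*4))*33 = (45*(25*4))*33 = (45*100)*33 = 4500*33 = 148500)
(F + E) - 144601 = (-333348 + 148500) - 144601 = -184848 - 144601 = -329449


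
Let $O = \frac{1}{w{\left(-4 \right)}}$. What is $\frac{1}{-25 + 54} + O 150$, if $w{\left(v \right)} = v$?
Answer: $- \frac{2173}{58} \approx -37.466$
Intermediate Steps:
$O = - \frac{1}{4}$ ($O = \frac{1}{-4} = - \frac{1}{4} \approx -0.25$)
$\frac{1}{-25 + 54} + O 150 = \frac{1}{-25 + 54} - \frac{75}{2} = \frac{1}{29} - \frac{75}{2} = - \frac{2173}{58}$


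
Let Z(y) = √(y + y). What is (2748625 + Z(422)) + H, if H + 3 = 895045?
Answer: 3643667 + 2*√211 ≈ 3.6437e+6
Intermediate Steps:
H = 895042 (H = -3 + 895045 = 895042)
Z(y) = √2*√y (Z(y) = √(2*y) = √2*√y)
(2748625 + Z(422)) + H = (2748625 + √2*√422) + 895042 = (2748625 + 2*√211) + 895042 = 3643667 + 2*√211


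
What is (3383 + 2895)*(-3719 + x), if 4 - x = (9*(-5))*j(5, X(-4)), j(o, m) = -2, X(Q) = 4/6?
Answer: -23887790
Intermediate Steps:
X(Q) = 2/3 (X(Q) = 4*(1/6) = 2/3)
x = -86 (x = 4 - 9*(-5)*(-2) = 4 - (-45)*(-2) = 4 - 1*90 = 4 - 90 = -86)
(3383 + 2895)*(-3719 + x) = (3383 + 2895)*(-3719 - 86) = 6278*(-3805) = -23887790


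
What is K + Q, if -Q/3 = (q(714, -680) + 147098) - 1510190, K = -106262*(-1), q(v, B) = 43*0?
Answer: 4195538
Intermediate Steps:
q(v, B) = 0
K = 106262
Q = 4089276 (Q = -3*((0 + 147098) - 1510190) = -3*(147098 - 1510190) = -3*(-1363092) = 4089276)
K + Q = 106262 + 4089276 = 4195538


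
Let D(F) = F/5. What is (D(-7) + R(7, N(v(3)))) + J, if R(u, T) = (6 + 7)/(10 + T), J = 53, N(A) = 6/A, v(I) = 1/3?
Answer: 7289/140 ≈ 52.064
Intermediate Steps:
v(I) = ⅓
D(F) = F/5 (D(F) = F*(⅕) = F/5)
R(u, T) = 13/(10 + T)
(D(-7) + R(7, N(v(3)))) + J = ((⅕)*(-7) + 13/(10 + 6/(⅓))) + 53 = (-7/5 + 13/(10 + 6*3)) + 53 = (-7/5 + 13/(10 + 18)) + 53 = (-7/5 + 13/28) + 53 = -131/140 + 53 = 7289/140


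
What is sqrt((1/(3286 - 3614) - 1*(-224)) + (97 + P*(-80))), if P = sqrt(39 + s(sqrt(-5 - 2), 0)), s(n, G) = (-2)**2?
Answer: sqrt(8633534 - 2151680*sqrt(43))/164 ≈ 14.269*I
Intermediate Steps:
s(n, G) = 4
P = sqrt(43) (P = sqrt(39 + 4) = sqrt(43) ≈ 6.5574)
sqrt((1/(3286 - 3614) - 1*(-224)) + (97 + P*(-80))) = sqrt((1/(3286 - 3614) - 1*(-224)) + (97 + sqrt(43)*(-80))) = sqrt((1/(-328) + 224) + (97 - 80*sqrt(43))) = sqrt((-1/328 + 224) + (97 - 80*sqrt(43))) = sqrt(73471/328 + (97 - 80*sqrt(43))) = sqrt(105287/328 - 80*sqrt(43))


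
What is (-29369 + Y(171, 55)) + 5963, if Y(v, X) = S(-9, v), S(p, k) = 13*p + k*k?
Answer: 5718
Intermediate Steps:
S(p, k) = k² + 13*p (S(p, k) = 13*p + k² = k² + 13*p)
Y(v, X) = -117 + v² (Y(v, X) = v² + 13*(-9) = v² - 117 = -117 + v²)
(-29369 + Y(171, 55)) + 5963 = (-29369 + (-117 + 171²)) + 5963 = (-29369 + (-117 + 29241)) + 5963 = (-29369 + 29124) + 5963 = -245 + 5963 = 5718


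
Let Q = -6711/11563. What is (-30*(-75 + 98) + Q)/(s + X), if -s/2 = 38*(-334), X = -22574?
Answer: -7985181/32492030 ≈ -0.24576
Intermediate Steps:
Q = -6711/11563 (Q = -6711*1/11563 = -6711/11563 ≈ -0.58039)
s = 25384 (s = -76*(-334) = -2*(-12692) = 25384)
(-30*(-75 + 98) + Q)/(s + X) = (-30*(-75 + 98) - 6711/11563)/(25384 - 22574) = (-30*23 - 6711/11563)/2810 = (-690 - 6711/11563)*(1/2810) = -7985181/11563*1/2810 = -7985181/32492030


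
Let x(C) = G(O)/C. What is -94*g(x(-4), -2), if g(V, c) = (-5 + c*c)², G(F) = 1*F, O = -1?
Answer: -94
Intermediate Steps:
G(F) = F
x(C) = -1/C
g(V, c) = (-5 + c²)²
-94*g(x(-4), -2) = -94*(-5 + (-2)²)² = -94*(-5 + 4)² = -94*(-1)² = -94*1 = -94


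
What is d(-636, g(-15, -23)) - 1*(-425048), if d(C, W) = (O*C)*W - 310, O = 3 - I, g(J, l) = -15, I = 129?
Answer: -777302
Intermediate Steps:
O = -126 (O = 3 - 1*129 = 3 - 129 = -126)
d(C, W) = -310 - 126*C*W (d(C, W) = (-126*C)*W - 310 = -126*C*W - 310 = -310 - 126*C*W)
d(-636, g(-15, -23)) - 1*(-425048) = (-310 - 126*(-636)*(-15)) - 1*(-425048) = (-310 - 1202040) + 425048 = -1202350 + 425048 = -777302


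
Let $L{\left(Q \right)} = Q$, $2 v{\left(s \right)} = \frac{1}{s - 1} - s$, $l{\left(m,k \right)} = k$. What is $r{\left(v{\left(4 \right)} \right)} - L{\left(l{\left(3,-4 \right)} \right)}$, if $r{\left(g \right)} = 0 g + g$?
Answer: $\frac{13}{6} \approx 2.1667$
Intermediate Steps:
$v{\left(s \right)} = \frac{1}{2 \left(-1 + s\right)} - \frac{s}{2}$ ($v{\left(s \right)} = \frac{\frac{1}{s - 1} - s}{2} = \frac{\frac{1}{-1 + s} - s}{2} = \frac{1}{2 \left(-1 + s\right)} - \frac{s}{2}$)
$r{\left(g \right)} = g$ ($r{\left(g \right)} = 0 + g = g$)
$r{\left(v{\left(4 \right)} \right)} - L{\left(l{\left(3,-4 \right)} \right)} = \frac{1 + 4 - 4^{2}}{2 \left(-1 + 4\right)} - -4 = \frac{1 + 4 - 16}{2 \cdot 3} + 4 = \frac{1}{2} \cdot \frac{1}{3} \left(1 + 4 - 16\right) + 4 = \frac{1}{2} \cdot \frac{1}{3} \left(-11\right) + 4 = - \frac{11}{6} + 4 = \frac{13}{6}$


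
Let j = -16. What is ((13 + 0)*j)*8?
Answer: -1664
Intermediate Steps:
((13 + 0)*j)*8 = ((13 + 0)*(-16))*8 = (13*(-16))*8 = -208*8 = -1664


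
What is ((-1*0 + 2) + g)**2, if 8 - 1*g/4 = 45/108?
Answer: 9409/9 ≈ 1045.4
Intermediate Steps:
g = 91/3 (g = 32 - 180/108 = 32 - 4*5/12 = 32 - 5/3 = 91/3 ≈ 30.333)
((-1*0 + 2) + g)**2 = ((-1*0 + 2) + 91/3)**2 = ((0 + 2) + 91/3)**2 = (2 + 91/3)**2 = (97/3)**2 = 9409/9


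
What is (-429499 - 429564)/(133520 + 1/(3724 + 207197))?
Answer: -181194427023/28162171921 ≈ -6.4340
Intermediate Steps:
(-429499 - 429564)/(133520 + 1/(3724 + 207197)) = -859063/(133520 + 1/210921) = -859063/28162171921/210921 = -859063*210921/28162171921 = -181194427023/28162171921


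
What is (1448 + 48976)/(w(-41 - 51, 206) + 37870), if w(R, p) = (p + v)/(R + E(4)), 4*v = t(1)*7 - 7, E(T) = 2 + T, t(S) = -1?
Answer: 8672928/6513235 ≈ 1.3316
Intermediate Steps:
v = -7/2 (v = (-1*7 - 7)/4 = (-7 - 7)/4 = (¼)*(-14) = -7/2 ≈ -3.5000)
w(R, p) = (-7/2 + p)/(6 + R) (w(R, p) = (p - 7/2)/(R + (2 + 4)) = (-7/2 + p)/(R + 6) = (-7/2 + p)/(6 + R))
(1448 + 48976)/(w(-41 - 51, 206) + 37870) = (1448 + 48976)/((-7/2 + 206)/(6 + (-41 - 51)) + 37870) = 50424/((405/2)/(6 - 92) + 37870) = 50424/((405/2)/(-86) + 37870) = 50424/(-1/86*405/2 + 37870) = 50424/(-405/172 + 37870) = 50424/(6513235/172) = 50424*(172/6513235) = 8672928/6513235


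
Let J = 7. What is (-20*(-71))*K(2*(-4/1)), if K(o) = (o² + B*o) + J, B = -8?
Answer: 191700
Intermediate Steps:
K(o) = 7 + o² - 8*o (K(o) = (o² - 8*o) + 7 = 7 + o² - 8*o)
(-20*(-71))*K(2*(-4/1)) = (-20*(-71))*(7 + (2*(-4/1))² - 16*(-4/1)) = 1420*(7 + (2*(-4*1))² - 16*(-4*1)) = 1420*(7 + (2*(-4))² - 16*(-4)) = 1420*(7 + (-8)² - 8*(-8)) = 1420*(7 + 64 + 64) = 1420*135 = 191700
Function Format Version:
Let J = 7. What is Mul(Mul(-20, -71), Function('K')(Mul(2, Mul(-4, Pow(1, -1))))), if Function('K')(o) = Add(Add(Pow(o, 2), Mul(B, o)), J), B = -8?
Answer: 191700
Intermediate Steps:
Function('K')(o) = Add(7, Pow(o, 2), Mul(-8, o)) (Function('K')(o) = Add(Add(Pow(o, 2), Mul(-8, o)), 7) = Add(7, Pow(o, 2), Mul(-8, o)))
Mul(Mul(-20, -71), Function('K')(Mul(2, Mul(-4, Pow(1, -1))))) = Mul(Mul(-20, -71), Add(7, Pow(Mul(2, Mul(-4, Pow(1, -1))), 2), Mul(-8, Mul(2, Mul(-4, Pow(1, -1)))))) = Mul(1420, Add(7, Pow(Mul(2, Mul(-4, 1)), 2), Mul(-8, Mul(2, Mul(-4, 1))))) = Mul(1420, Add(7, Pow(Mul(2, -4), 2), Mul(-8, Mul(2, -4)))) = Mul(1420, Add(7, Pow(-8, 2), Mul(-8, -8))) = Mul(1420, Add(7, 64, 64)) = Mul(1420, 135) = 191700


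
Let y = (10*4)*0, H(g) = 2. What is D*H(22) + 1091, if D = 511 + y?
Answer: 2113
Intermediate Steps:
y = 0 (y = 40*0 = 0)
D = 511 (D = 511 + 0 = 511)
D*H(22) + 1091 = 511*2 + 1091 = 1022 + 1091 = 2113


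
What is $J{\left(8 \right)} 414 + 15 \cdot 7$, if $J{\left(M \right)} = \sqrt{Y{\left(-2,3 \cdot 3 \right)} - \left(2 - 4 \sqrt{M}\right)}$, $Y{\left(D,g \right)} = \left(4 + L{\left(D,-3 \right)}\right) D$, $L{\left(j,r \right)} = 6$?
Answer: $105 + 414 \sqrt{-22 + 8 \sqrt{2}} \approx 105.0 + 1353.4 i$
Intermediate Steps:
$Y{\left(D,g \right)} = 10 D$ ($Y{\left(D,g \right)} = \left(4 + 6\right) D = 10 D$)
$J{\left(M \right)} = \sqrt{-22 + 4 \sqrt{M}}$ ($J{\left(M \right)} = \sqrt{10 \left(-2\right) - \left(2 - 4 \sqrt{M}\right)} = \sqrt{-20 + \left(-2 + 4 \sqrt{M}\right)} = \sqrt{-22 + 4 \sqrt{M}}$)
$J{\left(8 \right)} 414 + 15 \cdot 7 = \sqrt{-22 + 4 \sqrt{8}} \cdot 414 + 15 \cdot 7 = \sqrt{-22 + 4 \cdot 2 \sqrt{2}} \cdot 414 + 105 = \sqrt{-22 + 8 \sqrt{2}} \cdot 414 + 105 = 414 \sqrt{-22 + 8 \sqrt{2}} + 105 = 105 + 414 \sqrt{-22 + 8 \sqrt{2}}$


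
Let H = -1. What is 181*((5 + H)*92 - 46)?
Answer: 58282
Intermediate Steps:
181*((5 + H)*92 - 46) = 181*((5 - 1)*92 - 46) = 181*(4*92 - 46) = 181*(368 - 46) = 181*322 = 58282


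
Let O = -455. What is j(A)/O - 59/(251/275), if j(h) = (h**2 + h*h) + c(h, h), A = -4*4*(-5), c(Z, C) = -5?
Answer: -2118784/22841 ≈ -92.762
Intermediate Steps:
A = 80 (A = -16*(-5) = 80)
j(h) = -5 + 2*h**2 (j(h) = (h**2 + h*h) - 5 = (h**2 + h**2) - 5 = 2*h**2 - 5 = -5 + 2*h**2)
j(A)/O - 59/(251/275) = (-5 + 2*80**2)/(-455) - 59/(251/275) = (-5 + 2*6400)*(-1/455) - 59/(251*(1/275)) = (-5 + 12800)*(-1/455) - 59/251/275 = 12795*(-1/455) - 59*275/251 = -2559/91 - 16225/251 = -2118784/22841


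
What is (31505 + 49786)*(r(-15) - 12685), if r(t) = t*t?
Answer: -1012885860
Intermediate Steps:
r(t) = t²
(31505 + 49786)*(r(-15) - 12685) = (31505 + 49786)*((-15)² - 12685) = 81291*(225 - 12685) = 81291*(-12460) = -1012885860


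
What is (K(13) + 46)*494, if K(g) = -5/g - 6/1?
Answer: 19570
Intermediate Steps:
K(g) = -6 - 5/g (K(g) = -5/g - 6*1 = -5/g - 6 = -6 - 5/g)
(K(13) + 46)*494 = ((-6 - 5/13) + 46)*494 = (-83/13 + 46)*494 = (515/13)*494 = 19570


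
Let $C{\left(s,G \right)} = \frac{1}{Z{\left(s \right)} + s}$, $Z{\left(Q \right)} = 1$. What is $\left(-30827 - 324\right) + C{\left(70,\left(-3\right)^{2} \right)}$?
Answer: $- \frac{2211720}{71} \approx -31151.0$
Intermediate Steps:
$C{\left(s,G \right)} = \frac{1}{1 + s}$
$\left(-30827 - 324\right) + C{\left(70,\left(-3\right)^{2} \right)} = \left(-30827 - 324\right) + \frac{1}{1 + 70} = -31151 + \frac{1}{71} = - \frac{2211720}{71}$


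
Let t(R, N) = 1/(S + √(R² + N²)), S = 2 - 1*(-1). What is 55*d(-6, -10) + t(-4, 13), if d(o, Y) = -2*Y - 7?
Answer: 125837/176 + √185/176 ≈ 715.06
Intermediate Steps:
S = 3 (S = 2 + 1 = 3)
t(R, N) = 1/(3 + √(N² + R²)) (t(R, N) = 1/(3 + √(R² + N²)) = 1/(3 + √(N² + R²)))
d(o, Y) = -7 - 2*Y
55*d(-6, -10) + t(-4, 13) = 55*(-7 - 2*(-10)) + 1/(3 + √(13² + (-4)²)) = 55*(-7 + 20) + 1/(3 + √(169 + 16)) = 55*13 + 1/(3 + √185) = 715 + 1/(3 + √185)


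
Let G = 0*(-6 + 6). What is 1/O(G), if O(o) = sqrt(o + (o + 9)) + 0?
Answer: 1/3 ≈ 0.33333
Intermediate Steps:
G = 0 (G = 0*0 = 0)
O(o) = sqrt(9 + 2*o) (O(o) = sqrt(o + (9 + o)) + 0 = sqrt(9 + 2*o) + 0 = sqrt(9 + 2*o))
1/O(G) = 1/(sqrt(9 + 2*0)) = 1/(sqrt(9 + 0)) = 1/(sqrt(9)) = 1/3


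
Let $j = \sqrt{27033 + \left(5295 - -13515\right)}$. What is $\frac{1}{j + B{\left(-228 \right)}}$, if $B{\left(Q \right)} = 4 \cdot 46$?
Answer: $- \frac{184}{11987} + \frac{\sqrt{45843}}{11987} \approx 0.0025119$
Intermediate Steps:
$B{\left(Q \right)} = 184$
$j = \sqrt{45843}$ ($j = \sqrt{27033 + \left(5295 + 13515\right)} = \sqrt{27033 + 18810} = \sqrt{45843} \approx 214.11$)
$\frac{1}{j + B{\left(-228 \right)}} = \frac{1}{\sqrt{45843} + 184} = \frac{1}{184 + \sqrt{45843}}$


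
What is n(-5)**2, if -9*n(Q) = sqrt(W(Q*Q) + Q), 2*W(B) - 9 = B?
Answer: 4/27 ≈ 0.14815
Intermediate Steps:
W(B) = 9/2 + B/2
n(Q) = -sqrt(9/2 + Q + Q**2/2)/9 (n(Q) = -sqrt((9/2 + (Q*Q)/2) + Q)/9 = -sqrt((9/2 + Q**2/2) + Q)/9 = -sqrt(9/2 + Q + Q**2/2)/9)
n(-5)**2 = (-sqrt(18 + 2*(-5)**2 + 4*(-5))/18)**2 = (-sqrt(18 + 2*25 - 20)/18)**2 = (-sqrt(18 + 50 - 20)/18)**2 = (-2*sqrt(3)/9)**2 = 4/27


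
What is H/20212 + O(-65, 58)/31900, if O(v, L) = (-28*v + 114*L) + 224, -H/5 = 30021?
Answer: -1153348607/161190700 ≈ -7.1552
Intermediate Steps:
H = -150105 (H = -5*30021 = -150105)
O(v, L) = 224 - 28*v + 114*L
H/20212 + O(-65, 58)/31900 = -150105/20212 + (224 - 28*(-65) + 114*58)/31900 = -150105*1/20212 + (224 + 1820 + 6612)*(1/31900) = -150105/20212 + 8656*(1/31900) = -150105/20212 + 2164/7975 = -1153348607/161190700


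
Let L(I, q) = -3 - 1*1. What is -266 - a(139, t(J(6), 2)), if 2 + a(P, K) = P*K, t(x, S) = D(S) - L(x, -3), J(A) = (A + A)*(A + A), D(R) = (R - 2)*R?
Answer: -820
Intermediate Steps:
L(I, q) = -4 (L(I, q) = -3 - 1 = -4)
D(R) = R*(-2 + R) (D(R) = (-2 + R)*R = R*(-2 + R))
J(A) = 4*A² (J(A) = (2*A)*(2*A) = 4*A²)
t(x, S) = 4 + S*(-2 + S) (t(x, S) = S*(-2 + S) - 1*(-4) = S*(-2 + S) + 4 = 4 + S*(-2 + S))
a(P, K) = -2 + K*P (a(P, K) = -2 + P*K = -2 + K*P)
-266 - a(139, t(J(6), 2)) = -266 - (-2 + (4 + 2*(-2 + 2))*139) = -266 - (-2 + (4 + 2*0)*139) = -266 - (-2 + (4 + 0)*139) = -266 - (-2 + 4*139) = -266 - (-2 + 556) = -266 - 1*554 = -266 - 554 = -820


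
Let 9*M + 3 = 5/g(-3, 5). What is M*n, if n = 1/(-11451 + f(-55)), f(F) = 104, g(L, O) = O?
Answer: 2/102123 ≈ 1.9584e-5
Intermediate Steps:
n = -1/11347 (n = 1/(-11451 + 104) = 1/(-11347) = -1/11347 ≈ -8.8129e-5)
M = -2/9 (M = -⅓ + (5/5)/9 = -⅓ + (5*(⅕))/9 = -⅓ + (⅑)*1 = -⅓ + ⅑ = -2/9 ≈ -0.22222)
M*n = -2/9*(-1/11347) = 2/102123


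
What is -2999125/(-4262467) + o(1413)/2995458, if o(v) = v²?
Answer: 5831354149991/4256013624962 ≈ 1.3701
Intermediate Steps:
-2999125/(-4262467) + o(1413)/2995458 = -2999125/(-4262467) + 1413²/2995458 = -2999125*(-1/4262467) + 1996569*(1/2995458) = 2999125/4262467 + 665523/998486 = 5831354149991/4256013624962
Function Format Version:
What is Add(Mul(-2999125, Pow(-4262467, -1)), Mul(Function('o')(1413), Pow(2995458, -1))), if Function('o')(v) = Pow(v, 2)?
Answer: Rational(5831354149991, 4256013624962) ≈ 1.3701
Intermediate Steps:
Add(Mul(-2999125, Pow(-4262467, -1)), Mul(Function('o')(1413), Pow(2995458, -1))) = Add(Mul(-2999125, Pow(-4262467, -1)), Mul(Pow(1413, 2), Pow(2995458, -1))) = Add(Mul(-2999125, Rational(-1, 4262467)), Mul(1996569, Rational(1, 2995458))) = Add(Rational(2999125, 4262467), Rational(665523, 998486)) = Rational(5831354149991, 4256013624962)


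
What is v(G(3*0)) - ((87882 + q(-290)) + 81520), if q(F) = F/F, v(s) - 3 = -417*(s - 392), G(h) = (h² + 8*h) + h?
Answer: -5936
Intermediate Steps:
G(h) = h² + 9*h
v(s) = 163467 - 417*s (v(s) = 3 - 417*(s - 392) = 3 - 417*(-392 + s) = 3 + (163464 - 417*s) = 163467 - 417*s)
q(F) = 1
v(G(3*0)) - ((87882 + q(-290)) + 81520) = (163467 - 417*3*0*(9 + 3*0)) - ((87882 + 1) + 81520) = (163467 - 0*(9 + 0)) - (87883 + 81520) = (163467 - 0*9) - 1*169403 = (163467 - 417*0) - 169403 = (163467 + 0) - 169403 = 163467 - 169403 = -5936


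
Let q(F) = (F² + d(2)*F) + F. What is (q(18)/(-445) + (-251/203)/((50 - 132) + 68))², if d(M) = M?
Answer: 926562181561/1599440796100 ≈ 0.57930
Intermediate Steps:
q(F) = F² + 3*F (q(F) = (F² + 2*F) + F = F² + 3*F)
(q(18)/(-445) + (-251/203)/((50 - 132) + 68))² = ((18*(3 + 18))/(-445) + (-251/203)/((50 - 132) + 68))² = ((18*21)*(-1/445) + (-251*1/203)/(-82 + 68))² = (378*(-1/445) - 251/203/(-14))² = (-378/445 - 251/203*(-1/14))² = (-378/445 + 251/2842)² = (-962581/1264690)² = 926562181561/1599440796100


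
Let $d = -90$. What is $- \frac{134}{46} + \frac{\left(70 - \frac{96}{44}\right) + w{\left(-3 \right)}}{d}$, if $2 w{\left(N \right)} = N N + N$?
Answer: $- \frac{84247}{22770} \approx -3.6999$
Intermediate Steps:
$w{\left(N \right)} = \frac{N}{2} + \frac{N^{2}}{2}$ ($w{\left(N \right)} = \frac{N N + N}{2} = \frac{N^{2} + N}{2} = \frac{N + N^{2}}{2} = \frac{N}{2} + \frac{N^{2}}{2}$)
$- \frac{134}{46} + \frac{\left(70 - \frac{96}{44}\right) + w{\left(-3 \right)}}{d} = - \frac{134}{46} + \frac{\left(70 - \frac{96}{44}\right) + \frac{1}{2} \left(-3\right) \left(1 - 3\right)}{-90} = \left(-134\right) \frac{1}{46} + \left(\left(70 - \frac{24}{11}\right) + \frac{1}{2} \left(-3\right) \left(-2\right)\right) \left(- \frac{1}{90}\right) = - \frac{67}{23} + \left(\left(70 - \frac{24}{11}\right) + 3\right) \left(- \frac{1}{90}\right) = - \frac{67}{23} + \left(\frac{746}{11} + 3\right) \left(- \frac{1}{90}\right) = - \frac{67}{23} + \frac{779}{11} \left(- \frac{1}{90}\right) = - \frac{67}{23} - \frac{779}{990} = - \frac{84247}{22770}$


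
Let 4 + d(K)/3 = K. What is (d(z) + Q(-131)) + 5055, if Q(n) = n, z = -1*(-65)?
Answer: 5107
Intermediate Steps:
z = 65
d(K) = -12 + 3*K
(d(z) + Q(-131)) + 5055 = ((-12 + 3*65) - 131) + 5055 = ((-12 + 195) - 131) + 5055 = (183 - 131) + 5055 = 52 + 5055 = 5107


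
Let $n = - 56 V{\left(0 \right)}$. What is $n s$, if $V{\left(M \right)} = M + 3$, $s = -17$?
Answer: $2856$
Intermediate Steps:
$V{\left(M \right)} = 3 + M$
$n = -168$ ($n = - 56 \left(3 + 0\right) = \left(-56\right) 3 = -168$)
$n s = \left(-168\right) \left(-17\right) = 2856$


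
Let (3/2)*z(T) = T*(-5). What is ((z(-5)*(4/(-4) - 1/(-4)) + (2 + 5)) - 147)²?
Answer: 93025/4 ≈ 23256.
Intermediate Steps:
z(T) = -10*T/3 (z(T) = 2*(T*(-5))/3 = 2*(-5*T)/3 = -10*T/3)
((z(-5)*(4/(-4) - 1/(-4)) + (2 + 5)) - 147)² = (((-10/3*(-5))*(4/(-4) - 1/(-4)) + (2 + 5)) - 147)² = ((50*(4*(-¼) - 1*(-¼))/3 + 7) - 147)² = ((50*(-1 + ¼)/3 + 7) - 147)² = (((50/3)*(-¾) + 7) - 147)² = ((-25/2 + 7) - 147)² = (-11/2 - 147)² = (-305/2)² = 93025/4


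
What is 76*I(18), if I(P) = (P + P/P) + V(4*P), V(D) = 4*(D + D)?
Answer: 45220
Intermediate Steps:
V(D) = 8*D (V(D) = 4*(2*D) = 8*D)
I(P) = 1 + 33*P (I(P) = (P + P/P) + 8*(4*P) = (P + 1) + 32*P = (1 + P) + 32*P = 1 + 33*P)
76*I(18) = 76*(1 + 33*18) = 76*(1 + 594) = 76*595 = 45220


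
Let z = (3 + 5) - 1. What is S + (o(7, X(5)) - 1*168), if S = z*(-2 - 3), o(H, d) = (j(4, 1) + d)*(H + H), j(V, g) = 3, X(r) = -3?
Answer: -203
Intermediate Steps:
z = 7 (z = 8 - 1 = 7)
o(H, d) = 2*H*(3 + d) (o(H, d) = (3 + d)*(H + H) = (3 + d)*(2*H) = 2*H*(3 + d))
S = -35 (S = 7*(-2 - 3) = 7*(-5) = -35)
S + (o(7, X(5)) - 1*168) = -35 + (2*7*(3 - 3) - 1*168) = -35 + (2*7*0 - 168) = -35 + (0 - 168) = -35 - 168 = -203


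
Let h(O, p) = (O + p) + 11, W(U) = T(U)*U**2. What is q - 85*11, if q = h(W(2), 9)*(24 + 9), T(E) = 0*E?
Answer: -275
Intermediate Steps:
T(E) = 0
W(U) = 0 (W(U) = 0*U**2 = 0)
h(O, p) = 11 + O + p
q = 660 (q = (11 + 0 + 9)*(24 + 9) = 20*33 = 660)
q - 85*11 = 660 - 85*11 = 660 - 1*935 = 660 - 935 = -275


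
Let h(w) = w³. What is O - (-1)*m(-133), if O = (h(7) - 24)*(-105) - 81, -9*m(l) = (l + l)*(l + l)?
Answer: -372940/9 ≈ -41438.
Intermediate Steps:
m(l) = -4*l²/9 (m(l) = -(l + l)*(l + l)/9 = -2*l*2*l/9 = -4*l²/9)
O = -33576 (O = (7³ - 24)*(-105) - 81 = (343 - 24)*(-105) - 81 = 319*(-105) - 81 = -33495 - 81 = -33576)
O - (-1)*m(-133) = -33576 - (-1)*(-4/9*(-133)²) = -33576 - (-1)*(-4/9*17689) = -33576 - (-1)*(-70756)/9 = -33576 - 1*70756/9 = -33576 - 70756/9 = -372940/9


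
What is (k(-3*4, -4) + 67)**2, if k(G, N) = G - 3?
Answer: 2704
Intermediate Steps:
k(G, N) = -3 + G
(k(-3*4, -4) + 67)**2 = ((-3 - 3*4) + 67)**2 = ((-3 - 12) + 67)**2 = (-15 + 67)**2 = 52**2 = 2704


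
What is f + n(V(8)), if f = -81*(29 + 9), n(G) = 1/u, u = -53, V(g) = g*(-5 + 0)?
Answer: -163135/53 ≈ -3078.0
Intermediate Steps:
V(g) = -5*g (V(g) = g*(-5) = -5*g)
n(G) = -1/53 (n(G) = 1/(-53) = -1/53)
f = -3078 (f = -81*38 = -3078)
f + n(V(8)) = -3078 - 1/53 = -163135/53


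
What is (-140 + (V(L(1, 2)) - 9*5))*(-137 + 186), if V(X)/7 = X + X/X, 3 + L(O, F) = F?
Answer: -9065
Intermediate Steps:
L(O, F) = -3 + F
V(X) = 7 + 7*X (V(X) = 7*(X + X/X) = 7*(X + 1) = 7*(1 + X) = 7 + 7*X)
(-140 + (V(L(1, 2)) - 9*5))*(-137 + 186) = (-140 + ((7 + 7*(-3 + 2)) - 9*5))*(-137 + 186) = (-140 + ((7 + 7*(-1)) - 45))*49 = (-140 + ((7 - 7) - 45))*49 = (-140 + (0 - 45))*49 = (-140 - 45)*49 = -185*49 = -9065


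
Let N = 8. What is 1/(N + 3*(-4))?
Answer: -1/4 ≈ -0.25000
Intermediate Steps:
1/(N + 3*(-4)) = 1/(8 + 3*(-4)) = 1/(8 - 12) = 1/(-4) = -1/4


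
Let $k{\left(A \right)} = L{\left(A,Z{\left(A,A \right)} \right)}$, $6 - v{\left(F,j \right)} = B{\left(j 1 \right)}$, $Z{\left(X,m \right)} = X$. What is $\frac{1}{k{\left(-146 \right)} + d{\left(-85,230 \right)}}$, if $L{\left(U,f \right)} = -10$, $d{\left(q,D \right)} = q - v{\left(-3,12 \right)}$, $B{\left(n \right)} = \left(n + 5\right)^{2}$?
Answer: $\frac{1}{188} \approx 0.0053191$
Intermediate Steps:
$B{\left(n \right)} = \left(5 + n\right)^{2}$
$v{\left(F,j \right)} = 6 - \left(5 + j\right)^{2}$ ($v{\left(F,j \right)} = 6 - \left(5 + j 1\right)^{2} = 6 - \left(5 + j\right)^{2}$)
$d{\left(q,D \right)} = 283 + q$ ($d{\left(q,D \right)} = q - \left(6 - \left(5 + 12\right)^{2}\right) = q - \left(6 - 17^{2}\right) = q - \left(6 - 289\right) = q - -283 = q + 283 = 283 + q$)
$k{\left(A \right)} = -10$
$\frac{1}{k{\left(-146 \right)} + d{\left(-85,230 \right)}} = \frac{1}{-10 + \left(283 - 85\right)} = \frac{1}{-10 + 198} = \frac{1}{188}$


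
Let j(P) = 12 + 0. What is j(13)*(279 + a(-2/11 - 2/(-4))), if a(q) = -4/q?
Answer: 22380/7 ≈ 3197.1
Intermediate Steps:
j(P) = 12
j(13)*(279 + a(-2/11 - 2/(-4))) = 12*(279 - 4/(-2/11 - 2/(-4))) = 12*(279 - 4/(-2*1/11 - 2*(-1/4))) = 12*(279 - 4/(-2/11 + 1/2)) = 12*(279 - 4/7/22) = 12*(279 - 4*22/7) = 12*(279 - 88/7) = 12*(1865/7) = 22380/7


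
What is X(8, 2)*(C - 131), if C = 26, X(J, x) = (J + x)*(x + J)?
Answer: -10500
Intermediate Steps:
X(J, x) = (J + x)² (X(J, x) = (J + x)*(J + x) = (J + x)²)
X(8, 2)*(C - 131) = (8 + 2)²*(26 - 131) = 10²*(-105) = 100*(-105) = -10500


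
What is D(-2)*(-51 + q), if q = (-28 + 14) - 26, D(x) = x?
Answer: 182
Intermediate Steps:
q = -40 (q = -14 - 26 = -40)
D(-2)*(-51 + q) = -2*(-51 - 40) = -2*(-91) = 182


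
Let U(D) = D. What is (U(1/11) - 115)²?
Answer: 1597696/121 ≈ 13204.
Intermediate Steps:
(U(1/11) - 115)² = (1/11 - 115)² = (-1264/11)² = 1597696/121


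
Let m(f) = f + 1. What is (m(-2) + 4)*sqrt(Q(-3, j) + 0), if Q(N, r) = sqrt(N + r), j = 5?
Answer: 3*2**(1/4) ≈ 3.5676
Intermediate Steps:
m(f) = 1 + f
(m(-2) + 4)*sqrt(Q(-3, j) + 0) = ((1 - 2) + 4)*sqrt(sqrt(-3 + 5) + 0) = (-1 + 4)*sqrt(sqrt(2) + 0) = 3*sqrt(sqrt(2)) = 3*2**(1/4)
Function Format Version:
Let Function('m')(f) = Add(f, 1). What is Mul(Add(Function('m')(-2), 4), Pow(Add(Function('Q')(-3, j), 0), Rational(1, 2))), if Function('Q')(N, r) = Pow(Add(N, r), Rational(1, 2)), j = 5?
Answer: Mul(3, Pow(2, Rational(1, 4))) ≈ 3.5676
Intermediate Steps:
Function('m')(f) = Add(1, f)
Mul(Add(Function('m')(-2), 4), Pow(Add(Function('Q')(-3, j), 0), Rational(1, 2))) = Mul(Add(Add(1, -2), 4), Pow(Add(Pow(Add(-3, 5), Rational(1, 2)), 0), Rational(1, 2))) = Mul(Add(-1, 4), Pow(Add(Pow(2, Rational(1, 2)), 0), Rational(1, 2))) = Mul(3, Pow(Pow(2, Rational(1, 2)), Rational(1, 2))) = Mul(3, Pow(2, Rational(1, 4)))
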